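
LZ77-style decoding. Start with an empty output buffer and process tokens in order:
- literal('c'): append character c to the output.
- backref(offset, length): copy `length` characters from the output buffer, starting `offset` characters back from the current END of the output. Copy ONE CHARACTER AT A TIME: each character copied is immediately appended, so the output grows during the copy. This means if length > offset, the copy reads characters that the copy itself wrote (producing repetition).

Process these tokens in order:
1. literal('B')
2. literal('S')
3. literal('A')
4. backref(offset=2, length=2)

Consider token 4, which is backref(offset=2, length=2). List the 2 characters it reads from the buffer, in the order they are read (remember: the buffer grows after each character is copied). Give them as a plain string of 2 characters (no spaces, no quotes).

Answer: SA

Derivation:
Token 1: literal('B'). Output: "B"
Token 2: literal('S'). Output: "BS"
Token 3: literal('A'). Output: "BSA"
Token 4: backref(off=2, len=2). Buffer before: "BSA" (len 3)
  byte 1: read out[1]='S', append. Buffer now: "BSAS"
  byte 2: read out[2]='A', append. Buffer now: "BSASA"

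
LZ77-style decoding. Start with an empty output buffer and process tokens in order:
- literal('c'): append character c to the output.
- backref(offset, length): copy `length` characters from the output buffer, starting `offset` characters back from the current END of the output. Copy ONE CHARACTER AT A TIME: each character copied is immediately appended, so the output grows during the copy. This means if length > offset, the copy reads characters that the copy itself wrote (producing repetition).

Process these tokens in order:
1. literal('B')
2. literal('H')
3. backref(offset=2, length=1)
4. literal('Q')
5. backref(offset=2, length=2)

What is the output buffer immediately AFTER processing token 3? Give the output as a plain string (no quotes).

Answer: BHB

Derivation:
Token 1: literal('B'). Output: "B"
Token 2: literal('H'). Output: "BH"
Token 3: backref(off=2, len=1). Copied 'B' from pos 0. Output: "BHB"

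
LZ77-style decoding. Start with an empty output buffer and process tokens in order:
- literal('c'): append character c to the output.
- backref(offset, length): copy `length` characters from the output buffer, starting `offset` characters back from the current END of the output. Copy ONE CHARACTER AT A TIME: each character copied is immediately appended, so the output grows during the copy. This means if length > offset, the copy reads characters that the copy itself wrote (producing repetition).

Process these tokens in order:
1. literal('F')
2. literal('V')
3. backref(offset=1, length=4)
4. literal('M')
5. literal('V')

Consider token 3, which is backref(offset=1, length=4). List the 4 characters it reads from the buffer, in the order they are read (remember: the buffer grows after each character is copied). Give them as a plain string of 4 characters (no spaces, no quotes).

Token 1: literal('F'). Output: "F"
Token 2: literal('V'). Output: "FV"
Token 3: backref(off=1, len=4). Buffer before: "FV" (len 2)
  byte 1: read out[1]='V', append. Buffer now: "FVV"
  byte 2: read out[2]='V', append. Buffer now: "FVVV"
  byte 3: read out[3]='V', append. Buffer now: "FVVVV"
  byte 4: read out[4]='V', append. Buffer now: "FVVVVV"

Answer: VVVV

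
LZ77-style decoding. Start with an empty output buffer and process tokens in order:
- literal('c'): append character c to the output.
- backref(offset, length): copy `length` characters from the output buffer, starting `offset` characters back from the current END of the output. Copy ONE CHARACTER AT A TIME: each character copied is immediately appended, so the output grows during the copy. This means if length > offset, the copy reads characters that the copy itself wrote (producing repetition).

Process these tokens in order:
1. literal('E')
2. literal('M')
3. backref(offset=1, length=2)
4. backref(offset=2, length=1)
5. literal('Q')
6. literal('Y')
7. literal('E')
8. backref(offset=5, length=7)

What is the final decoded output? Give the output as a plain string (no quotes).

Token 1: literal('E'). Output: "E"
Token 2: literal('M'). Output: "EM"
Token 3: backref(off=1, len=2) (overlapping!). Copied 'MM' from pos 1. Output: "EMMM"
Token 4: backref(off=2, len=1). Copied 'M' from pos 2. Output: "EMMMM"
Token 5: literal('Q'). Output: "EMMMMQ"
Token 6: literal('Y'). Output: "EMMMMQY"
Token 7: literal('E'). Output: "EMMMMQYE"
Token 8: backref(off=5, len=7) (overlapping!). Copied 'MMQYEMM' from pos 3. Output: "EMMMMQYEMMQYEMM"

Answer: EMMMMQYEMMQYEMM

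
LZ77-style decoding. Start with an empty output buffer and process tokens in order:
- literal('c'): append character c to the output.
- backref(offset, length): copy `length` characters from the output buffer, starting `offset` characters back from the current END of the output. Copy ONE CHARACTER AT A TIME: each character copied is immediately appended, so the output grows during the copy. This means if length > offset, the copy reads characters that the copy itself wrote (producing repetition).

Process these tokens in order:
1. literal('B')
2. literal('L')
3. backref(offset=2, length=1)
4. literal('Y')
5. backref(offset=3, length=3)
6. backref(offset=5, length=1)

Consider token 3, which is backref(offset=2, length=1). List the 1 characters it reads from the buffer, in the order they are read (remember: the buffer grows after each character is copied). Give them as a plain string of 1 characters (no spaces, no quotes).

Answer: B

Derivation:
Token 1: literal('B'). Output: "B"
Token 2: literal('L'). Output: "BL"
Token 3: backref(off=2, len=1). Buffer before: "BL" (len 2)
  byte 1: read out[0]='B', append. Buffer now: "BLB"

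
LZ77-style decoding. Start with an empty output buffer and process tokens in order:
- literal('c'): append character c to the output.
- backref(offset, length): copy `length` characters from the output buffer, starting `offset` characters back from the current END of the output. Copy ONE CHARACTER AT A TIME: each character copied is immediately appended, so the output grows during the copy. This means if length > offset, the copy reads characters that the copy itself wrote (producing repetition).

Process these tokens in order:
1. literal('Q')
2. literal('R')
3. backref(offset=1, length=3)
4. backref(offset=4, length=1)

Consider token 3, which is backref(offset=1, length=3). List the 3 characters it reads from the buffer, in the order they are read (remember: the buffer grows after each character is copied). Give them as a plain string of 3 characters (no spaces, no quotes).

Answer: RRR

Derivation:
Token 1: literal('Q'). Output: "Q"
Token 2: literal('R'). Output: "QR"
Token 3: backref(off=1, len=3). Buffer before: "QR" (len 2)
  byte 1: read out[1]='R', append. Buffer now: "QRR"
  byte 2: read out[2]='R', append. Buffer now: "QRRR"
  byte 3: read out[3]='R', append. Buffer now: "QRRRR"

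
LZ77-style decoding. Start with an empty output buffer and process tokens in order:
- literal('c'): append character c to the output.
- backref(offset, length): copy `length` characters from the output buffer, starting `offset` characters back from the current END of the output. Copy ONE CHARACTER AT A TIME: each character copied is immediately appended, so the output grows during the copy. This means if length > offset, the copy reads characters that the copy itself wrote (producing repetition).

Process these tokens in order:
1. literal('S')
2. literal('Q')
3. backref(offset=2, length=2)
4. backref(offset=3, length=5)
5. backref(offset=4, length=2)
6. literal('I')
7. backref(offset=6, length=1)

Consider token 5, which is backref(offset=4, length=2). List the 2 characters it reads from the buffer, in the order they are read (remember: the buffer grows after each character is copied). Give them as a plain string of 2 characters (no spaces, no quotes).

Token 1: literal('S'). Output: "S"
Token 2: literal('Q'). Output: "SQ"
Token 3: backref(off=2, len=2). Copied 'SQ' from pos 0. Output: "SQSQ"
Token 4: backref(off=3, len=5) (overlapping!). Copied 'QSQQS' from pos 1. Output: "SQSQQSQQS"
Token 5: backref(off=4, len=2). Buffer before: "SQSQQSQQS" (len 9)
  byte 1: read out[5]='S', append. Buffer now: "SQSQQSQQSS"
  byte 2: read out[6]='Q', append. Buffer now: "SQSQQSQQSSQ"

Answer: SQ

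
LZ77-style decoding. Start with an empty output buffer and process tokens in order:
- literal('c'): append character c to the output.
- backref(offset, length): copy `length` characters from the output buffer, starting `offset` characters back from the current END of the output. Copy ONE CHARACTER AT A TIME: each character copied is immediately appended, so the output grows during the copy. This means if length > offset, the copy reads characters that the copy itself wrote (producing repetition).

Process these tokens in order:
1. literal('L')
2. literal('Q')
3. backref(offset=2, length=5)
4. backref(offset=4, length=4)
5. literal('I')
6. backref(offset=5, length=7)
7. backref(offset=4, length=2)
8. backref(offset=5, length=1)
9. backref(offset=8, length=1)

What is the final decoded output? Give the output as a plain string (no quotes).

Answer: LQLQLQLQLQLIQLQLIQLLIIQ

Derivation:
Token 1: literal('L'). Output: "L"
Token 2: literal('Q'). Output: "LQ"
Token 3: backref(off=2, len=5) (overlapping!). Copied 'LQLQL' from pos 0. Output: "LQLQLQL"
Token 4: backref(off=4, len=4). Copied 'QLQL' from pos 3. Output: "LQLQLQLQLQL"
Token 5: literal('I'). Output: "LQLQLQLQLQLI"
Token 6: backref(off=5, len=7) (overlapping!). Copied 'QLQLIQL' from pos 7. Output: "LQLQLQLQLQLIQLQLIQL"
Token 7: backref(off=4, len=2). Copied 'LI' from pos 15. Output: "LQLQLQLQLQLIQLQLIQLLI"
Token 8: backref(off=5, len=1). Copied 'I' from pos 16. Output: "LQLQLQLQLQLIQLQLIQLLII"
Token 9: backref(off=8, len=1). Copied 'Q' from pos 14. Output: "LQLQLQLQLQLIQLQLIQLLIIQ"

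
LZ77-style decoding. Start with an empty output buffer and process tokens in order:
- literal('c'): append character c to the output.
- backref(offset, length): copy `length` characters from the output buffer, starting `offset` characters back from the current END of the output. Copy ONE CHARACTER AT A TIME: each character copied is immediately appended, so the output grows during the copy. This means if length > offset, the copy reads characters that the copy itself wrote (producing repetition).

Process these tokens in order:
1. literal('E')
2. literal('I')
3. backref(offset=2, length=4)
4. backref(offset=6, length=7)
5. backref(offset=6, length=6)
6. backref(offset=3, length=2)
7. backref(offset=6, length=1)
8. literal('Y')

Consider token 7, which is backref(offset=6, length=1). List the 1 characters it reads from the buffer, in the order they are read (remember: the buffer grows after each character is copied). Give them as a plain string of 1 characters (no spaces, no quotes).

Token 1: literal('E'). Output: "E"
Token 2: literal('I'). Output: "EI"
Token 3: backref(off=2, len=4) (overlapping!). Copied 'EIEI' from pos 0. Output: "EIEIEI"
Token 4: backref(off=6, len=7) (overlapping!). Copied 'EIEIEIE' from pos 0. Output: "EIEIEIEIEIEIE"
Token 5: backref(off=6, len=6). Copied 'IEIEIE' from pos 7. Output: "EIEIEIEIEIEIEIEIEIE"
Token 6: backref(off=3, len=2). Copied 'EI' from pos 16. Output: "EIEIEIEIEIEIEIEIEIEEI"
Token 7: backref(off=6, len=1). Buffer before: "EIEIEIEIEIEIEIEIEIEEI" (len 21)
  byte 1: read out[15]='I', append. Buffer now: "EIEIEIEIEIEIEIEIEIEEII"

Answer: I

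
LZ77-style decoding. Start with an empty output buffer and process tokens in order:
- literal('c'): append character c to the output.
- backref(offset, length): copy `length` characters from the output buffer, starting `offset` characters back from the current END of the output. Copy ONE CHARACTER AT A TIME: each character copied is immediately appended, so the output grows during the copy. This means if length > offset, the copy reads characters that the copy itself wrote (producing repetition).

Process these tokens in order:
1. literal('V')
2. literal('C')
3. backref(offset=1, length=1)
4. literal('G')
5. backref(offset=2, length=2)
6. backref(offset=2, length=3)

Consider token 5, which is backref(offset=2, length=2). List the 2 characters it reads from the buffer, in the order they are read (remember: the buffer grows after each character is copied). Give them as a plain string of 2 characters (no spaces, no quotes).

Answer: CG

Derivation:
Token 1: literal('V'). Output: "V"
Token 2: literal('C'). Output: "VC"
Token 3: backref(off=1, len=1). Copied 'C' from pos 1. Output: "VCC"
Token 4: literal('G'). Output: "VCCG"
Token 5: backref(off=2, len=2). Buffer before: "VCCG" (len 4)
  byte 1: read out[2]='C', append. Buffer now: "VCCGC"
  byte 2: read out[3]='G', append. Buffer now: "VCCGCG"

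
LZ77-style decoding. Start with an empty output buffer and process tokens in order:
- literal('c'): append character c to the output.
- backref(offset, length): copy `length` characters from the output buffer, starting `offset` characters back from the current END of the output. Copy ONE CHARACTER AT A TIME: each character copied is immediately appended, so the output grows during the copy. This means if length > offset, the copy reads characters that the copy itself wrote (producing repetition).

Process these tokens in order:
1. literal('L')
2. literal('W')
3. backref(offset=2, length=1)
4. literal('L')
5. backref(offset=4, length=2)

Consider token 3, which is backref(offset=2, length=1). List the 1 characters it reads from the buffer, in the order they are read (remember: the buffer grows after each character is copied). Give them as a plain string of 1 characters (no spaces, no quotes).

Token 1: literal('L'). Output: "L"
Token 2: literal('W'). Output: "LW"
Token 3: backref(off=2, len=1). Buffer before: "LW" (len 2)
  byte 1: read out[0]='L', append. Buffer now: "LWL"

Answer: L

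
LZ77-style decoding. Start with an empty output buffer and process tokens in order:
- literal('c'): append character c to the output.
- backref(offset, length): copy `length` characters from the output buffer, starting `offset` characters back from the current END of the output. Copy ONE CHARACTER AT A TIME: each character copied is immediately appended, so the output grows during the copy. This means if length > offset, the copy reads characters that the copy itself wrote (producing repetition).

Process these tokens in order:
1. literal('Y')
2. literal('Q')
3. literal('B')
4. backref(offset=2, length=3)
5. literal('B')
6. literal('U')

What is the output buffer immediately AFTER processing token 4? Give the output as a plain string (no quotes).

Answer: YQBQBQ

Derivation:
Token 1: literal('Y'). Output: "Y"
Token 2: literal('Q'). Output: "YQ"
Token 3: literal('B'). Output: "YQB"
Token 4: backref(off=2, len=3) (overlapping!). Copied 'QBQ' from pos 1. Output: "YQBQBQ"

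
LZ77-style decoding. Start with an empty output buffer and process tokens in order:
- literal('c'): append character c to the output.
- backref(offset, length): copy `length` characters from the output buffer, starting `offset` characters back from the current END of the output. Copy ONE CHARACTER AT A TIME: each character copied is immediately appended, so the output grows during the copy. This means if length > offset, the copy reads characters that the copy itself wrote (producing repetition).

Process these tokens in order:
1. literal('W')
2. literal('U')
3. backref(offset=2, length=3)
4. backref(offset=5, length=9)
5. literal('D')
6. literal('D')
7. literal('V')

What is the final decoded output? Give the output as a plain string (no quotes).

Token 1: literal('W'). Output: "W"
Token 2: literal('U'). Output: "WU"
Token 3: backref(off=2, len=3) (overlapping!). Copied 'WUW' from pos 0. Output: "WUWUW"
Token 4: backref(off=5, len=9) (overlapping!). Copied 'WUWUWWUWU' from pos 0. Output: "WUWUWWUWUWWUWU"
Token 5: literal('D'). Output: "WUWUWWUWUWWUWUD"
Token 6: literal('D'). Output: "WUWUWWUWUWWUWUDD"
Token 7: literal('V'). Output: "WUWUWWUWUWWUWUDDV"

Answer: WUWUWWUWUWWUWUDDV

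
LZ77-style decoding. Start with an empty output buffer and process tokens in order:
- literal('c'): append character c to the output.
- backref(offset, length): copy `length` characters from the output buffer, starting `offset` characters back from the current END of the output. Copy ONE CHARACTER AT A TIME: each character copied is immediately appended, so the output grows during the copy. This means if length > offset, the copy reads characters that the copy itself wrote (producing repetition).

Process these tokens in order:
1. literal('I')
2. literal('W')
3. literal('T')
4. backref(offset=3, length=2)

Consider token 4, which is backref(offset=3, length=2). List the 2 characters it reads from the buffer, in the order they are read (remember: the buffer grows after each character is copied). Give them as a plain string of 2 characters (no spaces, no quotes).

Token 1: literal('I'). Output: "I"
Token 2: literal('W'). Output: "IW"
Token 3: literal('T'). Output: "IWT"
Token 4: backref(off=3, len=2). Buffer before: "IWT" (len 3)
  byte 1: read out[0]='I', append. Buffer now: "IWTI"
  byte 2: read out[1]='W', append. Buffer now: "IWTIW"

Answer: IW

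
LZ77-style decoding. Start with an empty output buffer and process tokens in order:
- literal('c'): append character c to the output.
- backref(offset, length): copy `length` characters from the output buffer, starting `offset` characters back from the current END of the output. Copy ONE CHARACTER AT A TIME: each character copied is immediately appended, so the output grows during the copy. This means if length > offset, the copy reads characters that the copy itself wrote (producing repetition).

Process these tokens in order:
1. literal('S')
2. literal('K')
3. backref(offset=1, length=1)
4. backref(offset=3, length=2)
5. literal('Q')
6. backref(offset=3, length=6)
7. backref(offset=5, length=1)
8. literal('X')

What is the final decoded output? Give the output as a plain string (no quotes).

Answer: SKKSKQSKQSKQKX

Derivation:
Token 1: literal('S'). Output: "S"
Token 2: literal('K'). Output: "SK"
Token 3: backref(off=1, len=1). Copied 'K' from pos 1. Output: "SKK"
Token 4: backref(off=3, len=2). Copied 'SK' from pos 0. Output: "SKKSK"
Token 5: literal('Q'). Output: "SKKSKQ"
Token 6: backref(off=3, len=6) (overlapping!). Copied 'SKQSKQ' from pos 3. Output: "SKKSKQSKQSKQ"
Token 7: backref(off=5, len=1). Copied 'K' from pos 7. Output: "SKKSKQSKQSKQK"
Token 8: literal('X'). Output: "SKKSKQSKQSKQKX"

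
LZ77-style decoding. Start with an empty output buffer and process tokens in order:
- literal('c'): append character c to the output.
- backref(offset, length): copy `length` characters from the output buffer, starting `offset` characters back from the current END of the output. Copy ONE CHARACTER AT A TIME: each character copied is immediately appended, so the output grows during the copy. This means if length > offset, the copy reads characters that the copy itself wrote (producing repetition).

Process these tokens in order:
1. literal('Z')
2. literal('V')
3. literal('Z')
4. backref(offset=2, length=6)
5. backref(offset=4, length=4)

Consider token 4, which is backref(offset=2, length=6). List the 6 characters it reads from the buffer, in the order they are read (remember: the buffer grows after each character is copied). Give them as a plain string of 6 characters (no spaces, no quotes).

Token 1: literal('Z'). Output: "Z"
Token 2: literal('V'). Output: "ZV"
Token 3: literal('Z'). Output: "ZVZ"
Token 4: backref(off=2, len=6). Buffer before: "ZVZ" (len 3)
  byte 1: read out[1]='V', append. Buffer now: "ZVZV"
  byte 2: read out[2]='Z', append. Buffer now: "ZVZVZ"
  byte 3: read out[3]='V', append. Buffer now: "ZVZVZV"
  byte 4: read out[4]='Z', append. Buffer now: "ZVZVZVZ"
  byte 5: read out[5]='V', append. Buffer now: "ZVZVZVZV"
  byte 6: read out[6]='Z', append. Buffer now: "ZVZVZVZVZ"

Answer: VZVZVZ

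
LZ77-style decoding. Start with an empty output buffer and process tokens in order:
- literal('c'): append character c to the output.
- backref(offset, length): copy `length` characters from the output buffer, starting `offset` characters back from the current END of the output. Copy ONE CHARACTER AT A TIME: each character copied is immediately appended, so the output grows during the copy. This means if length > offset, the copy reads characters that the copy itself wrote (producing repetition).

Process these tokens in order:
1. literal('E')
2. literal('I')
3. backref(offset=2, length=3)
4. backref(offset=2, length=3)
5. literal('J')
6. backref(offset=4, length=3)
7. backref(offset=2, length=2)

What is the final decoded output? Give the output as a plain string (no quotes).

Answer: EIEIEIEIJIEIEI

Derivation:
Token 1: literal('E'). Output: "E"
Token 2: literal('I'). Output: "EI"
Token 3: backref(off=2, len=3) (overlapping!). Copied 'EIE' from pos 0. Output: "EIEIE"
Token 4: backref(off=2, len=3) (overlapping!). Copied 'IEI' from pos 3. Output: "EIEIEIEI"
Token 5: literal('J'). Output: "EIEIEIEIJ"
Token 6: backref(off=4, len=3). Copied 'IEI' from pos 5. Output: "EIEIEIEIJIEI"
Token 7: backref(off=2, len=2). Copied 'EI' from pos 10. Output: "EIEIEIEIJIEIEI"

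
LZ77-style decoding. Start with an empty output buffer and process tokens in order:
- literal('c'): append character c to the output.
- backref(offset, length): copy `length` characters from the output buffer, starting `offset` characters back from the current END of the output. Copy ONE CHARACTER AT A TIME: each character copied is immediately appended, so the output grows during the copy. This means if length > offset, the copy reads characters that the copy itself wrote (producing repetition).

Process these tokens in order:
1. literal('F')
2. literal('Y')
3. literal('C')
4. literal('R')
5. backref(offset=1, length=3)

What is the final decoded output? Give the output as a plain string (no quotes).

Answer: FYCRRRR

Derivation:
Token 1: literal('F'). Output: "F"
Token 2: literal('Y'). Output: "FY"
Token 3: literal('C'). Output: "FYC"
Token 4: literal('R'). Output: "FYCR"
Token 5: backref(off=1, len=3) (overlapping!). Copied 'RRR' from pos 3. Output: "FYCRRRR"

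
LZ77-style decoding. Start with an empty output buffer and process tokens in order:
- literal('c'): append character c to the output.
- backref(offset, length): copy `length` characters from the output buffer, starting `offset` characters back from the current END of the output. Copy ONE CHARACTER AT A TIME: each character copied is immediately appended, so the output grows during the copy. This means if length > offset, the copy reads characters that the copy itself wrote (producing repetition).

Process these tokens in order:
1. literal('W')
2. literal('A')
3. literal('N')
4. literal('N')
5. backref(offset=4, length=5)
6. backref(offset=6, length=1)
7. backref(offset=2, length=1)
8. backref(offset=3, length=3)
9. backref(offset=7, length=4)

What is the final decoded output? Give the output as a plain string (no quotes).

Answer: WANNWANNWNWWNWNWNW

Derivation:
Token 1: literal('W'). Output: "W"
Token 2: literal('A'). Output: "WA"
Token 3: literal('N'). Output: "WAN"
Token 4: literal('N'). Output: "WANN"
Token 5: backref(off=4, len=5) (overlapping!). Copied 'WANNW' from pos 0. Output: "WANNWANNW"
Token 6: backref(off=6, len=1). Copied 'N' from pos 3. Output: "WANNWANNWN"
Token 7: backref(off=2, len=1). Copied 'W' from pos 8. Output: "WANNWANNWNW"
Token 8: backref(off=3, len=3). Copied 'WNW' from pos 8. Output: "WANNWANNWNWWNW"
Token 9: backref(off=7, len=4). Copied 'NWNW' from pos 7. Output: "WANNWANNWNWWNWNWNW"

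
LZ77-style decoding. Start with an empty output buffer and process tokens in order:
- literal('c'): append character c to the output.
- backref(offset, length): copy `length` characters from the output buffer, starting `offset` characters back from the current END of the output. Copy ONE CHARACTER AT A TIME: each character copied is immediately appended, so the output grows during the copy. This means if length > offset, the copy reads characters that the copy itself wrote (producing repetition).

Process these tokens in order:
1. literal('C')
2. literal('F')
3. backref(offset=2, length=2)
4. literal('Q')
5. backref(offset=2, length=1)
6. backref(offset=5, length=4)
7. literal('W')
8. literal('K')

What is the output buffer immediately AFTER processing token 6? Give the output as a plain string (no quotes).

Answer: CFCFQFFCFQ

Derivation:
Token 1: literal('C'). Output: "C"
Token 2: literal('F'). Output: "CF"
Token 3: backref(off=2, len=2). Copied 'CF' from pos 0. Output: "CFCF"
Token 4: literal('Q'). Output: "CFCFQ"
Token 5: backref(off=2, len=1). Copied 'F' from pos 3. Output: "CFCFQF"
Token 6: backref(off=5, len=4). Copied 'FCFQ' from pos 1. Output: "CFCFQFFCFQ"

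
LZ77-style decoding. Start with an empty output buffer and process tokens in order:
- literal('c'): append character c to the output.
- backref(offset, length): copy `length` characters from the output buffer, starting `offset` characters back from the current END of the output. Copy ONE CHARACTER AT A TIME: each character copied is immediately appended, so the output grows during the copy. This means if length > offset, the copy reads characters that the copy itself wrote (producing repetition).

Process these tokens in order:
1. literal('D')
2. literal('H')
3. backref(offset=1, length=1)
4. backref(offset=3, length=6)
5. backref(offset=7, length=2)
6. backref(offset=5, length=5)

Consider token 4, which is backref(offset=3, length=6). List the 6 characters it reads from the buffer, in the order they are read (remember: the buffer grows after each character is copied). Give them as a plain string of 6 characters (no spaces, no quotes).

Token 1: literal('D'). Output: "D"
Token 2: literal('H'). Output: "DH"
Token 3: backref(off=1, len=1). Copied 'H' from pos 1. Output: "DHH"
Token 4: backref(off=3, len=6). Buffer before: "DHH" (len 3)
  byte 1: read out[0]='D', append. Buffer now: "DHHD"
  byte 2: read out[1]='H', append. Buffer now: "DHHDH"
  byte 3: read out[2]='H', append. Buffer now: "DHHDHH"
  byte 4: read out[3]='D', append. Buffer now: "DHHDHHD"
  byte 5: read out[4]='H', append. Buffer now: "DHHDHHDH"
  byte 6: read out[5]='H', append. Buffer now: "DHHDHHDHH"

Answer: DHHDHH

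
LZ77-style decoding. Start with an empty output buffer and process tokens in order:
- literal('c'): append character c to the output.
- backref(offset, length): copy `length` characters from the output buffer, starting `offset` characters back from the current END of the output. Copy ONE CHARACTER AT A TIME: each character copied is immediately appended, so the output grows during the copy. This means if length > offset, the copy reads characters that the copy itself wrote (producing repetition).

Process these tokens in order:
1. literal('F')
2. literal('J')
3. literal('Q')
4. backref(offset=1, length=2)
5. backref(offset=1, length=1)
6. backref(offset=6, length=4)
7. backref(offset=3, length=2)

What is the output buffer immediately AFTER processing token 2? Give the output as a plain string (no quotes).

Answer: FJ

Derivation:
Token 1: literal('F'). Output: "F"
Token 2: literal('J'). Output: "FJ"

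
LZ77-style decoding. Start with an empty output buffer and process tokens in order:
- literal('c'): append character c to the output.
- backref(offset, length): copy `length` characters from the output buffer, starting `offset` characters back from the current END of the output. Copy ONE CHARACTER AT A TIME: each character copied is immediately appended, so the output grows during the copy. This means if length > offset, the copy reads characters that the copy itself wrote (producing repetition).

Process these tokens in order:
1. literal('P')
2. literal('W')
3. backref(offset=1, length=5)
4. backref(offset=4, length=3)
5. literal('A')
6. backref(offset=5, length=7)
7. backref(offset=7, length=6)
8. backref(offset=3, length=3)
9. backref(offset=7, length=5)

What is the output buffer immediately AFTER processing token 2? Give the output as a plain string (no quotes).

Token 1: literal('P'). Output: "P"
Token 2: literal('W'). Output: "PW"

Answer: PW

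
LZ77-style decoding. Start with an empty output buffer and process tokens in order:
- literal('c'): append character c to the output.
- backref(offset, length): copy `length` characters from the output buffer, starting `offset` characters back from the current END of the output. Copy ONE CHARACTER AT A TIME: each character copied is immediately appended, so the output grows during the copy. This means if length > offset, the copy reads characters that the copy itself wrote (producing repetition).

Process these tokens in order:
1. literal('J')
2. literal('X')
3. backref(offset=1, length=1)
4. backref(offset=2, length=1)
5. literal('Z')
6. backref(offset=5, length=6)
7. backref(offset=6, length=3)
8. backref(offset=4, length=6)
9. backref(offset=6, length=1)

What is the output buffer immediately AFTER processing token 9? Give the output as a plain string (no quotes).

Answer: JXXXZJXXXZJJXXJJXXJJJ

Derivation:
Token 1: literal('J'). Output: "J"
Token 2: literal('X'). Output: "JX"
Token 3: backref(off=1, len=1). Copied 'X' from pos 1. Output: "JXX"
Token 4: backref(off=2, len=1). Copied 'X' from pos 1. Output: "JXXX"
Token 5: literal('Z'). Output: "JXXXZ"
Token 6: backref(off=5, len=6) (overlapping!). Copied 'JXXXZJ' from pos 0. Output: "JXXXZJXXXZJ"
Token 7: backref(off=6, len=3). Copied 'JXX' from pos 5. Output: "JXXXZJXXXZJJXX"
Token 8: backref(off=4, len=6) (overlapping!). Copied 'JJXXJJ' from pos 10. Output: "JXXXZJXXXZJJXXJJXXJJ"
Token 9: backref(off=6, len=1). Copied 'J' from pos 14. Output: "JXXXZJXXXZJJXXJJXXJJJ"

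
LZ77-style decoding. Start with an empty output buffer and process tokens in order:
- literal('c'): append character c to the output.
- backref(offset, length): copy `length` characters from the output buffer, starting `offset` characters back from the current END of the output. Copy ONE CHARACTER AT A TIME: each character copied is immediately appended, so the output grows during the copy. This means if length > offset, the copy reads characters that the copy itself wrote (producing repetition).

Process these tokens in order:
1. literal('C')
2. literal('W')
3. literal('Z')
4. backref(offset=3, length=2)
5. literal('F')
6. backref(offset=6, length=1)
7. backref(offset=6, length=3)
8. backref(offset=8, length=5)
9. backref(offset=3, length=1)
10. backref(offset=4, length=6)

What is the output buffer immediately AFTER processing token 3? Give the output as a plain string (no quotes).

Token 1: literal('C'). Output: "C"
Token 2: literal('W'). Output: "CW"
Token 3: literal('Z'). Output: "CWZ"

Answer: CWZ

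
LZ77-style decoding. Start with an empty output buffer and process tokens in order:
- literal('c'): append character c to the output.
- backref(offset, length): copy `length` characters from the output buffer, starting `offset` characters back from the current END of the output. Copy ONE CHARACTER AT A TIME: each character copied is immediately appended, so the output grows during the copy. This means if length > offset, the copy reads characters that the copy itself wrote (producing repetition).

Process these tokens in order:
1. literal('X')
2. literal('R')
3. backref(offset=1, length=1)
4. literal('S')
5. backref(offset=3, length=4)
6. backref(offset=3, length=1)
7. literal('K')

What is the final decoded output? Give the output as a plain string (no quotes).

Answer: XRRSRRSRRK

Derivation:
Token 1: literal('X'). Output: "X"
Token 2: literal('R'). Output: "XR"
Token 3: backref(off=1, len=1). Copied 'R' from pos 1. Output: "XRR"
Token 4: literal('S'). Output: "XRRS"
Token 5: backref(off=3, len=4) (overlapping!). Copied 'RRSR' from pos 1. Output: "XRRSRRSR"
Token 6: backref(off=3, len=1). Copied 'R' from pos 5. Output: "XRRSRRSRR"
Token 7: literal('K'). Output: "XRRSRRSRRK"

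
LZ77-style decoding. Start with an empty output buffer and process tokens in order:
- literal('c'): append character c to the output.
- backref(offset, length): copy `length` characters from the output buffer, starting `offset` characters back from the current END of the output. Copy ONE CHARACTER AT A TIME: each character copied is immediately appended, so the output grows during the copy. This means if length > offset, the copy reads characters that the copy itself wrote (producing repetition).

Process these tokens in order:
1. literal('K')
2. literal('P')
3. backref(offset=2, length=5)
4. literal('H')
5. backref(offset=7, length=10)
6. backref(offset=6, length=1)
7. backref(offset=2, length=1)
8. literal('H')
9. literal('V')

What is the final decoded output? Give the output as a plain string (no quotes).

Token 1: literal('K'). Output: "K"
Token 2: literal('P'). Output: "KP"
Token 3: backref(off=2, len=5) (overlapping!). Copied 'KPKPK' from pos 0. Output: "KPKPKPK"
Token 4: literal('H'). Output: "KPKPKPKH"
Token 5: backref(off=7, len=10) (overlapping!). Copied 'PKPKPKHPKP' from pos 1. Output: "KPKPKPKHPKPKPKHPKP"
Token 6: backref(off=6, len=1). Copied 'P' from pos 12. Output: "KPKPKPKHPKPKPKHPKPP"
Token 7: backref(off=2, len=1). Copied 'P' from pos 17. Output: "KPKPKPKHPKPKPKHPKPPP"
Token 8: literal('H'). Output: "KPKPKPKHPKPKPKHPKPPPH"
Token 9: literal('V'). Output: "KPKPKPKHPKPKPKHPKPPPHV"

Answer: KPKPKPKHPKPKPKHPKPPPHV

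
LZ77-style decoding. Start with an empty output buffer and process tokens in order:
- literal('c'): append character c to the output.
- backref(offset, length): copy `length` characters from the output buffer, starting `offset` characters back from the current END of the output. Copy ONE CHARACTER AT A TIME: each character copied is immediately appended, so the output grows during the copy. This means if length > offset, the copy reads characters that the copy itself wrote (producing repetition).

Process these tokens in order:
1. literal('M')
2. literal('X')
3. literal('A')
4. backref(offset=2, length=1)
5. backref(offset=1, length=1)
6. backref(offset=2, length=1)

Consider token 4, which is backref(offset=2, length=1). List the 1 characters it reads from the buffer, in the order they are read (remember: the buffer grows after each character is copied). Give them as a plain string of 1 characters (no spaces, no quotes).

Answer: X

Derivation:
Token 1: literal('M'). Output: "M"
Token 2: literal('X'). Output: "MX"
Token 3: literal('A'). Output: "MXA"
Token 4: backref(off=2, len=1). Buffer before: "MXA" (len 3)
  byte 1: read out[1]='X', append. Buffer now: "MXAX"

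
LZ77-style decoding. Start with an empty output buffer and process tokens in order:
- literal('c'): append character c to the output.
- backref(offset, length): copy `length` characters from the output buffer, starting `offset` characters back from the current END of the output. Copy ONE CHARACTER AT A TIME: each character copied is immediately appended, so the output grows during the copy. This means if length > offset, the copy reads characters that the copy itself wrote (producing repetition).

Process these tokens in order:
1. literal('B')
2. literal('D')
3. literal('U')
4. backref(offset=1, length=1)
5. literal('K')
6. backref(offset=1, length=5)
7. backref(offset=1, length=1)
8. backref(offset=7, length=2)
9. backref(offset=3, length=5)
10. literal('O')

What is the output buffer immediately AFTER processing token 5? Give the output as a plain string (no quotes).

Answer: BDUUK

Derivation:
Token 1: literal('B'). Output: "B"
Token 2: literal('D'). Output: "BD"
Token 3: literal('U'). Output: "BDU"
Token 4: backref(off=1, len=1). Copied 'U' from pos 2. Output: "BDUU"
Token 5: literal('K'). Output: "BDUUK"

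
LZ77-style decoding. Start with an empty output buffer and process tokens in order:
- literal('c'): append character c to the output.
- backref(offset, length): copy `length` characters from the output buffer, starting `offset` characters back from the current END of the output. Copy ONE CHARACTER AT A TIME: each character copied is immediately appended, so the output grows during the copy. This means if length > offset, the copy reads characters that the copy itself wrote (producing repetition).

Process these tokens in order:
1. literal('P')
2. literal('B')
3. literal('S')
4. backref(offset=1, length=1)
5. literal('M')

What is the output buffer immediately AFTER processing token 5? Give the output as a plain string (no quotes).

Token 1: literal('P'). Output: "P"
Token 2: literal('B'). Output: "PB"
Token 3: literal('S'). Output: "PBS"
Token 4: backref(off=1, len=1). Copied 'S' from pos 2. Output: "PBSS"
Token 5: literal('M'). Output: "PBSSM"

Answer: PBSSM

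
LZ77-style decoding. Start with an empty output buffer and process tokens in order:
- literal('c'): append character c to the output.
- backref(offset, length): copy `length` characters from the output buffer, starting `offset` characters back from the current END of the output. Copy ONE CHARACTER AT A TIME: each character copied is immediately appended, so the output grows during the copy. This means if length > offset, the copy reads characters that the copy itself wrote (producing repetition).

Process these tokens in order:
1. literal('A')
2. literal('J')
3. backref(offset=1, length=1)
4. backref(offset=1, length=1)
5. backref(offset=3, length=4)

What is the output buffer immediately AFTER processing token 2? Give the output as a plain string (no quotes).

Token 1: literal('A'). Output: "A"
Token 2: literal('J'). Output: "AJ"

Answer: AJ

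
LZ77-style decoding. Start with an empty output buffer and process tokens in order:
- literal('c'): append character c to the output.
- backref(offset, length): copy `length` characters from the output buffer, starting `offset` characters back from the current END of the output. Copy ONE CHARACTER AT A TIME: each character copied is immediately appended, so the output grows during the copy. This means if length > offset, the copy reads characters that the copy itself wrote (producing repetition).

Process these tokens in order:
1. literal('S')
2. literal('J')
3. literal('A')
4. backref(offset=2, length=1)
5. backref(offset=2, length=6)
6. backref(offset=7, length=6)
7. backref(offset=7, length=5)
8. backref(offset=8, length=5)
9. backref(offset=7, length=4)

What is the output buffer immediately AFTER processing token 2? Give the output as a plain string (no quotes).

Token 1: literal('S'). Output: "S"
Token 2: literal('J'). Output: "SJ"

Answer: SJ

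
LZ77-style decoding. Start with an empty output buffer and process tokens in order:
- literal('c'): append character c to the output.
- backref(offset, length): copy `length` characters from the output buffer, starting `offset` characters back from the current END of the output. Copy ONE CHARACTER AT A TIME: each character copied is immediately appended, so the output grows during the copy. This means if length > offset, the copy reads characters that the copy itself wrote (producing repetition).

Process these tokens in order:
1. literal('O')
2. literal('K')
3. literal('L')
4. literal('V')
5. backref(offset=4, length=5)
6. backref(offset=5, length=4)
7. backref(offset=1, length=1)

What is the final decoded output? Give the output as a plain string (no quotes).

Answer: OKLVOKLVOOKLVV

Derivation:
Token 1: literal('O'). Output: "O"
Token 2: literal('K'). Output: "OK"
Token 3: literal('L'). Output: "OKL"
Token 4: literal('V'). Output: "OKLV"
Token 5: backref(off=4, len=5) (overlapping!). Copied 'OKLVO' from pos 0. Output: "OKLVOKLVO"
Token 6: backref(off=5, len=4). Copied 'OKLV' from pos 4. Output: "OKLVOKLVOOKLV"
Token 7: backref(off=1, len=1). Copied 'V' from pos 12. Output: "OKLVOKLVOOKLVV"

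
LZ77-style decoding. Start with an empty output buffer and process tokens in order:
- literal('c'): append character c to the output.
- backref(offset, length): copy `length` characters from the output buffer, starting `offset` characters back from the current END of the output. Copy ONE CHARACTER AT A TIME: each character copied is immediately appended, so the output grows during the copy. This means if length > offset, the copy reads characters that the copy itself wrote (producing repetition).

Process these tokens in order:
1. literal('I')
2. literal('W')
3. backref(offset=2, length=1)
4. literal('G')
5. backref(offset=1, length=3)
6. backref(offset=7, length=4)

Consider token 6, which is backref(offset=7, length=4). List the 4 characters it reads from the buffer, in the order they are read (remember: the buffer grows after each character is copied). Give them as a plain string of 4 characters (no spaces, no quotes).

Answer: IWIG

Derivation:
Token 1: literal('I'). Output: "I"
Token 2: literal('W'). Output: "IW"
Token 3: backref(off=2, len=1). Copied 'I' from pos 0. Output: "IWI"
Token 4: literal('G'). Output: "IWIG"
Token 5: backref(off=1, len=3) (overlapping!). Copied 'GGG' from pos 3. Output: "IWIGGGG"
Token 6: backref(off=7, len=4). Buffer before: "IWIGGGG" (len 7)
  byte 1: read out[0]='I', append. Buffer now: "IWIGGGGI"
  byte 2: read out[1]='W', append. Buffer now: "IWIGGGGIW"
  byte 3: read out[2]='I', append. Buffer now: "IWIGGGGIWI"
  byte 4: read out[3]='G', append. Buffer now: "IWIGGGGIWIG"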